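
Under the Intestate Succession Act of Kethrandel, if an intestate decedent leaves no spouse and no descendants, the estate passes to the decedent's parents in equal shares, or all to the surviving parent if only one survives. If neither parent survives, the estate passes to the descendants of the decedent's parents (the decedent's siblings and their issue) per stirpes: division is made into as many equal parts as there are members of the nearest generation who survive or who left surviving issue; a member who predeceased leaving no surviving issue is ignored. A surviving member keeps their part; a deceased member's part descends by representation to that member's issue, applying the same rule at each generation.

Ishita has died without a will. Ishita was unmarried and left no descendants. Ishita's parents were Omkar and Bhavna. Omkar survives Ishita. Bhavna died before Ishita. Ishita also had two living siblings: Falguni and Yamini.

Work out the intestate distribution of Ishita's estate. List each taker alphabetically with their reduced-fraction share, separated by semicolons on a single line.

Only one parent, Omkar, survives, so Omkar takes the entire estate. The siblings take nothing because a surviving parent has priority.

Omkar 1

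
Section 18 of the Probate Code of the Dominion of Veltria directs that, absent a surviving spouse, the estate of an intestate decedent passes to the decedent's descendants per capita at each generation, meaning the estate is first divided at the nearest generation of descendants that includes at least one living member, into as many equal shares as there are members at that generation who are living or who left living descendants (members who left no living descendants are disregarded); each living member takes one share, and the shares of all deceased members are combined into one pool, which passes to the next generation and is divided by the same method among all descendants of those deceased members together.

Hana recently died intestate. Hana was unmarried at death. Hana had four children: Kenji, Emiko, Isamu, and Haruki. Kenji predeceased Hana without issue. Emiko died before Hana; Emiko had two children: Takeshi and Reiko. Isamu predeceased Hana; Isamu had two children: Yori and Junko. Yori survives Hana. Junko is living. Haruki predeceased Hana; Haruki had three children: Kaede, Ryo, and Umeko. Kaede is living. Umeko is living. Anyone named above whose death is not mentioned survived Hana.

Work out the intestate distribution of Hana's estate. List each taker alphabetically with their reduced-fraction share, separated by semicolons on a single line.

Junko 1/7; Kaede 1/7; Reiko 1/7; Ryo 1/7; Takeshi 1/7; Umeko 1/7; Yori 1/7

There is no surviving spouse, so the entire estate passes to Hana's descendants per capita at each generation.
No one at generation 1 (Emiko, Isamu, Haruki) is living; moving to the next generation.
At generation 2 (Takeshi, Reiko, Yori, Junko, Kaede, Ryo, Umeko) there are 7 shares of (1)/7 = 1/7 each.
Living: Takeshi, Reiko, Yori, Junko, Kaede, Ryo, and Umeko — each takes 1/7.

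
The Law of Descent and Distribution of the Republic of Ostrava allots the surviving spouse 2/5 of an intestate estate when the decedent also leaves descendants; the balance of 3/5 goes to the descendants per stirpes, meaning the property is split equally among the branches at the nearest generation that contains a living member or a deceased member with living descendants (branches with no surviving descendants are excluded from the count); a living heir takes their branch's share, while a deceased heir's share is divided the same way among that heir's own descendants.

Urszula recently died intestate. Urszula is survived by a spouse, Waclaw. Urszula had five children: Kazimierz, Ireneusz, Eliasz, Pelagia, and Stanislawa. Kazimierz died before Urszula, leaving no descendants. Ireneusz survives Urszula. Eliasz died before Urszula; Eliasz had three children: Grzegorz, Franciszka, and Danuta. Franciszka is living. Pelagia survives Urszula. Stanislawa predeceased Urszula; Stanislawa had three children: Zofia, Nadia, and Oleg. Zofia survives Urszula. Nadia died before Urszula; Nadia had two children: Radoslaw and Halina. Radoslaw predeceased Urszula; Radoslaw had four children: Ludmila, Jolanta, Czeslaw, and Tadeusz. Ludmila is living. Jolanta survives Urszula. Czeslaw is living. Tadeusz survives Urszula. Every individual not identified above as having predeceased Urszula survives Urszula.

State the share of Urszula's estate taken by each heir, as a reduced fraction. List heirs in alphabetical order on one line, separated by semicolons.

Czeslaw 1/160; Danuta 1/20; Franciszka 1/20; Grzegorz 1/20; Halina 1/40; Ireneusz 3/20; Jolanta 1/160; Ludmila 1/160; Oleg 1/20; Pelagia 3/20; Tadeusz 1/160; Waclaw 2/5; Zofia 1/20

Waclaw, as surviving spouse, takes 2/5.
The remaining 3/5 passes to Urszula's descendants per stirpes.
Kazimierz left no surviving issue, so that branch lapses and is disregarded.
The 3/5 is divided into 4 equal shares of 3/20 among Ireneusz, Eliasz, Pelagia, Stanislawa.
Ireneusz is living and takes 3/20.
Eliasz predeceased; the 3/20 allotted to Eliasz's branch passes to Eliasz's issue by representation.
The 3/20 is divided into 3 equal shares of 1/20 among Grzegorz, Franciszka, Danuta.
Grzegorz is living and takes 1/20.
Franciszka is living and takes 1/20.
Danuta is living and takes 1/20.
Pelagia is living and takes 3/20.
Stanislawa predeceased; the 3/20 allotted to Stanislawa's branch passes to Stanislawa's issue by representation.
The 3/20 is divided into 3 equal shares of 1/20 among Zofia, Nadia, Oleg.
Zofia is living and takes 1/20.
Nadia predeceased; the 1/20 allotted to Nadia's branch passes to Nadia's issue by representation.
The 1/20 is divided into 2 equal shares of 1/40 among Radoslaw, Halina.
Radoslaw predeceased; the 1/40 allotted to Radoslaw's branch passes to Radoslaw's issue by representation.
The 1/40 is divided into 4 equal shares of 1/160 among Ludmila, Jolanta, Czeslaw, Tadeusz.
Ludmila is living and takes 1/160.
Jolanta is living and takes 1/160.
Czeslaw is living and takes 1/160.
Tadeusz is living and takes 1/160.
Halina is living and takes 1/40.
Oleg is living and takes 1/20.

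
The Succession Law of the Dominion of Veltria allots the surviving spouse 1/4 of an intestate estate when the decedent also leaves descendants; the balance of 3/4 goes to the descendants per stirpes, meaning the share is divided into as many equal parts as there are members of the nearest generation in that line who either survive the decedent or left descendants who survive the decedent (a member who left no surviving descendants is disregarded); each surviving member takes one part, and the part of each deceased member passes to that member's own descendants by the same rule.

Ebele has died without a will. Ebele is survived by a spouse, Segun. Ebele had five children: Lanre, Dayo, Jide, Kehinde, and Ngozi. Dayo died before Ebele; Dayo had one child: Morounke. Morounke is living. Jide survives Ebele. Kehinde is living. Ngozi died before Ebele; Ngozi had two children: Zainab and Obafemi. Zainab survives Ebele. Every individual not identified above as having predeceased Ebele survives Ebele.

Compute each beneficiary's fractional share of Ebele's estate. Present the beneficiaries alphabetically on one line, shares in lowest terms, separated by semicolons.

Jide 3/20; Kehinde 3/20; Lanre 3/20; Morounke 3/20; Obafemi 3/40; Segun 1/4; Zainab 3/40

Segun, as surviving spouse, takes 1/4.
The remaining 3/4 passes to Ebele's descendants per stirpes.
The 3/4 is divided into 5 equal shares of 3/20 among Lanre, Dayo, Jide, Kehinde, Ngozi.
Lanre is living and takes 3/20.
Dayo predeceased; the 3/20 allotted to Dayo's branch passes to Dayo's issue by representation.
Morounke is the sole taker at this level and receives the full 3/20.
Jide is living and takes 3/20.
Kehinde is living and takes 3/20.
Ngozi predeceased; the 3/20 allotted to Ngozi's branch passes to Ngozi's issue by representation.
The 3/20 is divided into 2 equal shares of 3/40 among Zainab, Obafemi.
Zainab is living and takes 3/40.
Obafemi is living and takes 3/40.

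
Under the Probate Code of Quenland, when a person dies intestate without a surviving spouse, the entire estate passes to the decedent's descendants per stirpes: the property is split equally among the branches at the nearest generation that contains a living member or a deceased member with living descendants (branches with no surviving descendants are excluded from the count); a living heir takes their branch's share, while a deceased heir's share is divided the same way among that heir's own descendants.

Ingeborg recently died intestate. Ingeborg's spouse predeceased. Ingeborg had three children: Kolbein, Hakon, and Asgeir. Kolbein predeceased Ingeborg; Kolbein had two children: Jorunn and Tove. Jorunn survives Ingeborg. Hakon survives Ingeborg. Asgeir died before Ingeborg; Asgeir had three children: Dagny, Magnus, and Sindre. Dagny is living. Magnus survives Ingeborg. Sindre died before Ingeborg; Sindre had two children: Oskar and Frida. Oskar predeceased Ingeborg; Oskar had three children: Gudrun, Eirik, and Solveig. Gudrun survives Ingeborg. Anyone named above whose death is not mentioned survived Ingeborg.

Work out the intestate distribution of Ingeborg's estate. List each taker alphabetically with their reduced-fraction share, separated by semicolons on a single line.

There is no surviving spouse, so the entire estate passes to Ingeborg's descendants per stirpes.
The estate is divided into 3 equal shares of 1/3 among Kolbein, Hakon, Asgeir.
Kolbein predeceased; the 1/3 allotted to Kolbein's branch passes to Kolbein's issue by representation.
The 1/3 is divided into 2 equal shares of 1/6 among Jorunn, Tove.
Jorunn is living and takes 1/6.
Tove is living and takes 1/6.
Hakon is living and takes 1/3.
Asgeir predeceased; the 1/3 allotted to Asgeir's branch passes to Asgeir's issue by representation.
The 1/3 is divided into 3 equal shares of 1/9 among Dagny, Magnus, Sindre.
Dagny is living and takes 1/9.
Magnus is living and takes 1/9.
Sindre predeceased; the 1/9 allotted to Sindre's branch passes to Sindre's issue by representation.
The 1/9 is divided into 2 equal shares of 1/18 among Oskar, Frida.
Oskar predeceased; the 1/18 allotted to Oskar's branch passes to Oskar's issue by representation.
The 1/18 is divided into 3 equal shares of 1/54 among Gudrun, Eirik, Solveig.
Gudrun is living and takes 1/54.
Eirik is living and takes 1/54.
Solveig is living and takes 1/54.
Frida is living and takes 1/18.

Dagny 1/9; Eirik 1/54; Frida 1/18; Gudrun 1/54; Hakon 1/3; Jorunn 1/6; Magnus 1/9; Solveig 1/54; Tove 1/6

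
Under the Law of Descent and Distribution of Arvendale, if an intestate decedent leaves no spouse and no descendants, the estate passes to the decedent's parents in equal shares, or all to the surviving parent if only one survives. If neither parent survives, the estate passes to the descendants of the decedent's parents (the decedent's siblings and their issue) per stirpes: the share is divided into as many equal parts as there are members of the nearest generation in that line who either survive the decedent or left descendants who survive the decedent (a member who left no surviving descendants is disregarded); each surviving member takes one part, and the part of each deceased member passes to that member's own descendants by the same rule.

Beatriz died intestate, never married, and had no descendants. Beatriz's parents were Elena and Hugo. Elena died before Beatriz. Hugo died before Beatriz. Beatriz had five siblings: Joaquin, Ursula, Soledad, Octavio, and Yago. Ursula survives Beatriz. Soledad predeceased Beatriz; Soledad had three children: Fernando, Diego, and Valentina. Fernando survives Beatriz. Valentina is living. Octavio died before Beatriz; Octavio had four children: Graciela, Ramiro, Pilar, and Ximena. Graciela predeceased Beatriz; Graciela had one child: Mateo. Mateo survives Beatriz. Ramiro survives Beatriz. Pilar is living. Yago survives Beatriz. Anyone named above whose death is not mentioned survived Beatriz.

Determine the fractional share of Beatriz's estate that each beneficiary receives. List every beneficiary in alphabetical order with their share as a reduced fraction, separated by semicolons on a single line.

Diego 1/15; Fernando 1/15; Joaquin 1/5; Mateo 1/20; Pilar 1/20; Ramiro 1/20; Ursula 1/5; Valentina 1/15; Ximena 1/20; Yago 1/5

Neither parent survives and there are no descendants, so the estate passes to Beatriz's siblings and their issue per stirpes.
The estate is divided into 5 equal shares of 1/5 among Joaquin, Ursula, Soledad, Octavio, Yago.
Joaquin is living and takes 1/5.
Ursula is living and takes 1/5.
Soledad predeceased; the 1/5 allotted to Soledad's branch passes to Soledad's issue by representation.
The 1/5 is divided into 3 equal shares of 1/15 among Fernando, Diego, Valentina.
Fernando is living and takes 1/15.
Diego is living and takes 1/15.
Valentina is living and takes 1/15.
Octavio predeceased; the 1/5 allotted to Octavio's branch passes to Octavio's issue by representation.
The 1/5 is divided into 4 equal shares of 1/20 among Graciela, Ramiro, Pilar, Ximena.
Graciela predeceased; the 1/20 allotted to Graciela's branch passes to Graciela's issue by representation.
Mateo is the sole taker at this level and receives the full 1/20.
Ramiro is living and takes 1/20.
Pilar is living and takes 1/20.
Ximena is living and takes 1/20.
Yago is living and takes 1/5.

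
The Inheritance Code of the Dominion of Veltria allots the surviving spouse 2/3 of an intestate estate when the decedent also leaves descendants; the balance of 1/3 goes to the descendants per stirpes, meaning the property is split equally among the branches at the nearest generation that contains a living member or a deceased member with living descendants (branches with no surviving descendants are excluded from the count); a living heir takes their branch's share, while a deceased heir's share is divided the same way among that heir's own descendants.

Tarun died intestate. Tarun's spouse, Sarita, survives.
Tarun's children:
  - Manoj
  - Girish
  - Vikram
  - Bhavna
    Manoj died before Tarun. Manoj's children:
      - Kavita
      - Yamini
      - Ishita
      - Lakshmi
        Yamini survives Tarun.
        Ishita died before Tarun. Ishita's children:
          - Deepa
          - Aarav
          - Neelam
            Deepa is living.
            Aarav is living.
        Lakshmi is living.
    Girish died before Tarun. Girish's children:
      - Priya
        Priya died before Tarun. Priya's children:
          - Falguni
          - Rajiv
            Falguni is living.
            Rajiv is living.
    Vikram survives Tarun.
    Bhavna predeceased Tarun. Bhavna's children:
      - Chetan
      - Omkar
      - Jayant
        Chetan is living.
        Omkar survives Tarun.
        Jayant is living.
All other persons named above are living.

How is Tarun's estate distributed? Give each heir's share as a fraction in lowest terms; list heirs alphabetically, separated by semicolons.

Sarita, as surviving spouse, takes 2/3.
The remaining 1/3 passes to Tarun's descendants per stirpes.
The 1/3 is divided into 4 equal shares of 1/12 among Manoj, Girish, Vikram, Bhavna.
Manoj predeceased; the 1/12 allotted to Manoj's branch passes to Manoj's issue by representation.
The 1/12 is divided into 4 equal shares of 1/48 among Kavita, Yamini, Ishita, Lakshmi.
Kavita is living and takes 1/48.
Yamini is living and takes 1/48.
Ishita predeceased; the 1/48 allotted to Ishita's branch passes to Ishita's issue by representation.
The 1/48 is divided into 3 equal shares of 1/144 among Deepa, Aarav, Neelam.
Deepa is living and takes 1/144.
Aarav is living and takes 1/144.
Neelam is living and takes 1/144.
Lakshmi is living and takes 1/48.
Girish predeceased; the 1/12 allotted to Girish's branch passes to Girish's issue by representation.
Priya's line is the sole branch at this level, so the full 1/12 passes to Priya's issue by representation.
The 1/12 is divided into 2 equal shares of 1/24 among Falguni, Rajiv.
Falguni is living and takes 1/24.
Rajiv is living and takes 1/24.
Vikram is living and takes 1/12.
Bhavna predeceased; the 1/12 allotted to Bhavna's branch passes to Bhavna's issue by representation.
The 1/12 is divided into 3 equal shares of 1/36 among Chetan, Omkar, Jayant.
Chetan is living and takes 1/36.
Omkar is living and takes 1/36.
Jayant is living and takes 1/36.

Aarav 1/144; Chetan 1/36; Deepa 1/144; Falguni 1/24; Jayant 1/36; Kavita 1/48; Lakshmi 1/48; Neelam 1/144; Omkar 1/36; Rajiv 1/24; Sarita 2/3; Vikram 1/12; Yamini 1/48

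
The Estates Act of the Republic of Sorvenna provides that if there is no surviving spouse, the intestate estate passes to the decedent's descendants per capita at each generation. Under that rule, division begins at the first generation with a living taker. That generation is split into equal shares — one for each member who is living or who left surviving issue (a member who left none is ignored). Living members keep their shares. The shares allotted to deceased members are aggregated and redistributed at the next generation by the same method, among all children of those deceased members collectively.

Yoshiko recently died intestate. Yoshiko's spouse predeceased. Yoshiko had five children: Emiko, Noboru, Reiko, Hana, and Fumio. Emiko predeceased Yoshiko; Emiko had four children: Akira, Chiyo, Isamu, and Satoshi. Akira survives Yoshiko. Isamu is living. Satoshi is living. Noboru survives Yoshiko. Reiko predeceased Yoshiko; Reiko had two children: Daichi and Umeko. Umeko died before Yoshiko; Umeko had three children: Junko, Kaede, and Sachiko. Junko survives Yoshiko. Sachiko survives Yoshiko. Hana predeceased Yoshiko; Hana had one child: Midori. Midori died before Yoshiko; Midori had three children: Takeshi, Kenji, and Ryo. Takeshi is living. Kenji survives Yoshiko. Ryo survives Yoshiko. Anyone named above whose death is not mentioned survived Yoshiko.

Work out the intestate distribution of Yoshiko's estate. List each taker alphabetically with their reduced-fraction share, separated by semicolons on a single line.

There is no surviving spouse, so the entire estate passes to Yoshiko's descendants per capita at each generation.
At generation 1 (Emiko, Noboru, Reiko, Hana, Fumio) there are 5 shares of (1)/5 = 1/5 each.
Living: Noboru and Fumio — each takes 1/5.
Deceased: Emiko, Reiko, and Hana. Their combined 3/5 is pooled and carried to generation 2.
At generation 2 (Akira, Chiyo, Isamu, Satoshi, Daichi, Umeko, Midori) there are 7 shares of (3/5)/7 = 3/35 each.
Living: Akira, Chiyo, Isamu, Satoshi, and Daichi — each takes 3/35.
Deceased: Umeko and Midori. Their combined 6/35 is pooled and carried to generation 3.
At generation 3 (Junko, Kaede, Sachiko, Takeshi, Kenji, Ryo) there are 6 shares of (6/35)/6 = 1/35 each.
Living: Junko, Kaede, Sachiko, Takeshi, Kenji, and Ryo — each takes 1/35.

Akira 3/35; Chiyo 3/35; Daichi 3/35; Fumio 1/5; Isamu 3/35; Junko 1/35; Kaede 1/35; Kenji 1/35; Noboru 1/5; Ryo 1/35; Sachiko 1/35; Satoshi 3/35; Takeshi 1/35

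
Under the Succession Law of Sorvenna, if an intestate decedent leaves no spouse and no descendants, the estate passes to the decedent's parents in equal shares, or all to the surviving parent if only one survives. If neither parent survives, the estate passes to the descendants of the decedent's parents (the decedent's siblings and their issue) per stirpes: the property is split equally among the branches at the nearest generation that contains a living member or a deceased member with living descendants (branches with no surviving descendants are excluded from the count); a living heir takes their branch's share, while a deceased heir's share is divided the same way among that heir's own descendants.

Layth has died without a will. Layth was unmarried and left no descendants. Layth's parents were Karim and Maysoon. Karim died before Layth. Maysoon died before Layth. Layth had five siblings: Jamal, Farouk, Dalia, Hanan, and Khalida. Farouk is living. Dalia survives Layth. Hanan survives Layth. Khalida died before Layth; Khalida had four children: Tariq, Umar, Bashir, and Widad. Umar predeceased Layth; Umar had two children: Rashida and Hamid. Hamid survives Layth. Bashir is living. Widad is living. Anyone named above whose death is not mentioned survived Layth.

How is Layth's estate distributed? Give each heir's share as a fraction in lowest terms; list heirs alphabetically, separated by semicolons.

Neither parent survives and there are no descendants, so the estate passes to Layth's siblings and their issue per stirpes.
The estate is divided into 5 equal shares of 1/5 among Jamal, Farouk, Dalia, Hanan, Khalida.
Jamal is living and takes 1/5.
Farouk is living and takes 1/5.
Dalia is living and takes 1/5.
Hanan is living and takes 1/5.
Khalida predeceased; the 1/5 allotted to Khalida's branch passes to Khalida's issue by representation.
The 1/5 is divided into 4 equal shares of 1/20 among Tariq, Umar, Bashir, Widad.
Tariq is living and takes 1/20.
Umar predeceased; the 1/20 allotted to Umar's branch passes to Umar's issue by representation.
The 1/20 is divided into 2 equal shares of 1/40 among Rashida, Hamid.
Rashida is living and takes 1/40.
Hamid is living and takes 1/40.
Bashir is living and takes 1/20.
Widad is living and takes 1/20.

Bashir 1/20; Dalia 1/5; Farouk 1/5; Hamid 1/40; Hanan 1/5; Jamal 1/5; Rashida 1/40; Tariq 1/20; Widad 1/20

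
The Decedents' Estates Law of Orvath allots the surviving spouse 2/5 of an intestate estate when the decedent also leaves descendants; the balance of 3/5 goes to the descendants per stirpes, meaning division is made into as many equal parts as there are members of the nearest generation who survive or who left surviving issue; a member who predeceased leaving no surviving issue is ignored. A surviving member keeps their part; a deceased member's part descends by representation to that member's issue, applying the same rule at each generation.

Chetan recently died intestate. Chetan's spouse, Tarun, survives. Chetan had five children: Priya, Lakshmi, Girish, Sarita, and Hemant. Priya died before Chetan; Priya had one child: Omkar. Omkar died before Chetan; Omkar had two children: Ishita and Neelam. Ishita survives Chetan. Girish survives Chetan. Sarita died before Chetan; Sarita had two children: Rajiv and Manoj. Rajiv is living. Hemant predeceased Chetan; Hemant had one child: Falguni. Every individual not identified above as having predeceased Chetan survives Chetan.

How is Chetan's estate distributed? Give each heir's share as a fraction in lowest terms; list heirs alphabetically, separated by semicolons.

Falguni 3/25; Girish 3/25; Ishita 3/50; Lakshmi 3/25; Manoj 3/50; Neelam 3/50; Rajiv 3/50; Tarun 2/5

Tarun, as surviving spouse, takes 2/5.
The remaining 3/5 passes to Chetan's descendants per stirpes.
The 3/5 is divided into 5 equal shares of 3/25 among Priya, Lakshmi, Girish, Sarita, Hemant.
Priya predeceased; the 3/25 allotted to Priya's branch passes to Priya's issue by representation.
Omkar's line is the sole branch at this level, so the full 3/25 passes to Omkar's issue by representation.
The 3/25 is divided into 2 equal shares of 3/50 among Ishita, Neelam.
Ishita is living and takes 3/50.
Neelam is living and takes 3/50.
Lakshmi is living and takes 3/25.
Girish is living and takes 3/25.
Sarita predeceased; the 3/25 allotted to Sarita's branch passes to Sarita's issue by representation.
The 3/25 is divided into 2 equal shares of 3/50 among Rajiv, Manoj.
Rajiv is living and takes 3/50.
Manoj is living and takes 3/50.
Hemant predeceased; the 3/25 allotted to Hemant's branch passes to Hemant's issue by representation.
Falguni is the sole taker at this level and receives the full 3/25.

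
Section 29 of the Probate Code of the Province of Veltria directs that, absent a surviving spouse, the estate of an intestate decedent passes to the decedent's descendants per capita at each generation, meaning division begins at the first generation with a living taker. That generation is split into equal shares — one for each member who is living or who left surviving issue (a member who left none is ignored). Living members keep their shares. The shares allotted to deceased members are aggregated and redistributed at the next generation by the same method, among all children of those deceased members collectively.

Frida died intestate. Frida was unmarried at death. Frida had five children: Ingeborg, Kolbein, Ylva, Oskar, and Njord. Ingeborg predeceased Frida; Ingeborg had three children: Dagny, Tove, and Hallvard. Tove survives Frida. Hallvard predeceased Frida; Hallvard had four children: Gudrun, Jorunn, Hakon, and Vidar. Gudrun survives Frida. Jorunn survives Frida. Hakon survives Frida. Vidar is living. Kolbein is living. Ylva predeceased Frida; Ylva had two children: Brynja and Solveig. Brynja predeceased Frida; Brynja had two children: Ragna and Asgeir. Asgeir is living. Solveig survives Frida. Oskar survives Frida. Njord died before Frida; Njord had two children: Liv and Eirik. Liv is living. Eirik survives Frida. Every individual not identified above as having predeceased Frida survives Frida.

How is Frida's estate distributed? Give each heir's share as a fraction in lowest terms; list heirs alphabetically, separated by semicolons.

There is no surviving spouse, so the entire estate passes to Frida's descendants per capita at each generation.
At generation 1 (Ingeborg, Kolbein, Ylva, Oskar, Njord) there are 5 shares of (1)/5 = 1/5 each.
Living: Kolbein and Oskar — each takes 1/5.
Deceased: Ingeborg, Ylva, and Njord. Their combined 3/5 is pooled and carried to generation 2.
At generation 2 (Dagny, Tove, Hallvard, Brynja, Solveig, Liv, Eirik) there are 7 shares of (3/5)/7 = 3/35 each.
Living: Dagny, Tove, Solveig, Liv, and Eirik — each takes 3/35.
Deceased: Hallvard and Brynja. Their combined 6/35 is pooled and carried to generation 3.
At generation 3 (Gudrun, Jorunn, Hakon, Vidar, Ragna, Asgeir) there are 6 shares of (6/35)/6 = 1/35 each.
Living: Gudrun, Jorunn, Hakon, Vidar, Ragna, and Asgeir — each takes 1/35.

Asgeir 1/35; Dagny 3/35; Eirik 3/35; Gudrun 1/35; Hakon 1/35; Jorunn 1/35; Kolbein 1/5; Liv 3/35; Oskar 1/5; Ragna 1/35; Solveig 3/35; Tove 3/35; Vidar 1/35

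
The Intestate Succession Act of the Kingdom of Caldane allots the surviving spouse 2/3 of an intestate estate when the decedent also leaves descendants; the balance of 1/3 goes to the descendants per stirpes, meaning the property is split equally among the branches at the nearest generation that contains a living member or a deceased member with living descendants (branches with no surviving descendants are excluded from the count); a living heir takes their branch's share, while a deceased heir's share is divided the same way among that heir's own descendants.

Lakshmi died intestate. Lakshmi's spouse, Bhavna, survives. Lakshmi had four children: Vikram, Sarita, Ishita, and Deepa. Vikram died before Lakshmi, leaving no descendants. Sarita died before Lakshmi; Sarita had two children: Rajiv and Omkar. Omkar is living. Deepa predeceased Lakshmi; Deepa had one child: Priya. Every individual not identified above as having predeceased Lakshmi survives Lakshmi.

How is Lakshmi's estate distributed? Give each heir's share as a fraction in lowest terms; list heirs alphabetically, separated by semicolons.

Bhavna 2/3; Ishita 1/9; Omkar 1/18; Priya 1/9; Rajiv 1/18

Bhavna, as surviving spouse, takes 2/3.
The remaining 1/3 passes to Lakshmi's descendants per stirpes.
Vikram left no surviving issue, so that branch lapses and is disregarded.
The 1/3 is divided into 3 equal shares of 1/9 among Sarita, Ishita, Deepa.
Sarita predeceased; the 1/9 allotted to Sarita's branch passes to Sarita's issue by representation.
The 1/9 is divided into 2 equal shares of 1/18 among Rajiv, Omkar.
Rajiv is living and takes 1/18.
Omkar is living and takes 1/18.
Ishita is living and takes 1/9.
Deepa predeceased; the 1/9 allotted to Deepa's branch passes to Deepa's issue by representation.
Priya is the sole taker at this level and receives the full 1/9.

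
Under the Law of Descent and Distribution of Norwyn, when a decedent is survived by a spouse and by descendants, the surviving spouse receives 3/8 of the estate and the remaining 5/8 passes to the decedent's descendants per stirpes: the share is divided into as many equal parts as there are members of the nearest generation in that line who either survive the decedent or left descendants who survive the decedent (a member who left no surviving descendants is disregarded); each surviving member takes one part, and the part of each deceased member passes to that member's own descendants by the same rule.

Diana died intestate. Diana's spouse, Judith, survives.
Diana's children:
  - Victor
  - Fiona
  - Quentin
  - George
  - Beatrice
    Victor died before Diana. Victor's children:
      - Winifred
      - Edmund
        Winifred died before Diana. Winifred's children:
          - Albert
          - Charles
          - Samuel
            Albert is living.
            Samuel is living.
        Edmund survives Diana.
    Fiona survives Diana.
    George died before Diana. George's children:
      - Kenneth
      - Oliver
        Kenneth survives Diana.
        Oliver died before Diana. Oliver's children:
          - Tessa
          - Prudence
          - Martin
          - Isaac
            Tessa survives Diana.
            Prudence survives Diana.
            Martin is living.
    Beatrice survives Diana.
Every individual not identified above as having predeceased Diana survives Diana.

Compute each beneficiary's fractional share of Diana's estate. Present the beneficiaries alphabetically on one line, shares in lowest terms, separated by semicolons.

Judith, as surviving spouse, takes 3/8.
The remaining 5/8 passes to Diana's descendants per stirpes.
The 5/8 is divided into 5 equal shares of 1/8 among Victor, Fiona, Quentin, George, Beatrice.
Victor predeceased; the 1/8 allotted to Victor's branch passes to Victor's issue by representation.
The 1/8 is divided into 2 equal shares of 1/16 among Winifred, Edmund.
Winifred predeceased; the 1/16 allotted to Winifred's branch passes to Winifred's issue by representation.
The 1/16 is divided into 3 equal shares of 1/48 among Albert, Charles, Samuel.
Albert is living and takes 1/48.
Charles is living and takes 1/48.
Samuel is living and takes 1/48.
Edmund is living and takes 1/16.
Fiona is living and takes 1/8.
Quentin is living and takes 1/8.
George predeceased; the 1/8 allotted to George's branch passes to George's issue by representation.
The 1/8 is divided into 2 equal shares of 1/16 among Kenneth, Oliver.
Kenneth is living and takes 1/16.
Oliver predeceased; the 1/16 allotted to Oliver's branch passes to Oliver's issue by representation.
The 1/16 is divided into 4 equal shares of 1/64 among Tessa, Prudence, Martin, Isaac.
Tessa is living and takes 1/64.
Prudence is living and takes 1/64.
Martin is living and takes 1/64.
Isaac is living and takes 1/64.
Beatrice is living and takes 1/8.

Albert 1/48; Beatrice 1/8; Charles 1/48; Edmund 1/16; Fiona 1/8; Isaac 1/64; Judith 3/8; Kenneth 1/16; Martin 1/64; Prudence 1/64; Quentin 1/8; Samuel 1/48; Tessa 1/64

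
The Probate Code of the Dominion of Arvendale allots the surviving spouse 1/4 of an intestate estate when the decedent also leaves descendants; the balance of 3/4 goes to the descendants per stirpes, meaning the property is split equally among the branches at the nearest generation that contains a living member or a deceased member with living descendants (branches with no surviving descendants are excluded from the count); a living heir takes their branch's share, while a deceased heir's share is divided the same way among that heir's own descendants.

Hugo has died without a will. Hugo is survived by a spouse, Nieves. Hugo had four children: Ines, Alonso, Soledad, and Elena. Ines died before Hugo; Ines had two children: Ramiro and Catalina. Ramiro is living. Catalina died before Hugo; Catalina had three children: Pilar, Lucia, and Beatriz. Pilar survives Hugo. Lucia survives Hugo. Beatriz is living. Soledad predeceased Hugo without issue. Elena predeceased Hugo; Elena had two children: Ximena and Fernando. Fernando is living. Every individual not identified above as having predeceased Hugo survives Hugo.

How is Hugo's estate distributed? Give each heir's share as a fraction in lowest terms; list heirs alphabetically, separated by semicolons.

Alonso 1/4; Beatriz 1/24; Fernando 1/8; Lucia 1/24; Nieves 1/4; Pilar 1/24; Ramiro 1/8; Ximena 1/8

Nieves, as surviving spouse, takes 1/4.
The remaining 3/4 passes to Hugo's descendants per stirpes.
Soledad left no surviving issue, so that branch lapses and is disregarded.
The 3/4 is divided into 3 equal shares of 1/4 among Ines, Alonso, Elena.
Ines predeceased; the 1/4 allotted to Ines's branch passes to Ines's issue by representation.
The 1/4 is divided into 2 equal shares of 1/8 among Ramiro, Catalina.
Ramiro is living and takes 1/8.
Catalina predeceased; the 1/8 allotted to Catalina's branch passes to Catalina's issue by representation.
The 1/8 is divided into 3 equal shares of 1/24 among Pilar, Lucia, Beatriz.
Pilar is living and takes 1/24.
Lucia is living and takes 1/24.
Beatriz is living and takes 1/24.
Alonso is living and takes 1/4.
Elena predeceased; the 1/4 allotted to Elena's branch passes to Elena's issue by representation.
The 1/4 is divided into 2 equal shares of 1/8 among Ximena, Fernando.
Ximena is living and takes 1/8.
Fernando is living and takes 1/8.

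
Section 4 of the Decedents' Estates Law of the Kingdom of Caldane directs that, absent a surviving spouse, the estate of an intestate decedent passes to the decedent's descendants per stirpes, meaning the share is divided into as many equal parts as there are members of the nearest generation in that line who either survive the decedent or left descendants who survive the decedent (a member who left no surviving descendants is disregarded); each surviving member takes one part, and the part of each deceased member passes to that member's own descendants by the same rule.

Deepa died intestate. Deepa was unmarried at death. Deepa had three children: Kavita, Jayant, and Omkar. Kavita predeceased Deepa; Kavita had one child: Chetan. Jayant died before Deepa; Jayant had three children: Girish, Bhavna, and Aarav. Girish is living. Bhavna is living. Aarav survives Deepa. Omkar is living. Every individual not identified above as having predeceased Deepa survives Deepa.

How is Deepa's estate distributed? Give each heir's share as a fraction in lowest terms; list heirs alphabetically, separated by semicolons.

There is no surviving spouse, so the entire estate passes to Deepa's descendants per stirpes.
The estate is divided into 3 equal shares of 1/3 among Kavita, Jayant, Omkar.
Kavita predeceased; the 1/3 allotted to Kavita's branch passes to Kavita's issue by representation.
Chetan is the sole taker at this level and receives the full 1/3.
Jayant predeceased; the 1/3 allotted to Jayant's branch passes to Jayant's issue by representation.
The 1/3 is divided into 3 equal shares of 1/9 among Girish, Bhavna, Aarav.
Girish is living and takes 1/9.
Bhavna is living and takes 1/9.
Aarav is living and takes 1/9.
Omkar is living and takes 1/3.

Aarav 1/9; Bhavna 1/9; Chetan 1/3; Girish 1/9; Omkar 1/3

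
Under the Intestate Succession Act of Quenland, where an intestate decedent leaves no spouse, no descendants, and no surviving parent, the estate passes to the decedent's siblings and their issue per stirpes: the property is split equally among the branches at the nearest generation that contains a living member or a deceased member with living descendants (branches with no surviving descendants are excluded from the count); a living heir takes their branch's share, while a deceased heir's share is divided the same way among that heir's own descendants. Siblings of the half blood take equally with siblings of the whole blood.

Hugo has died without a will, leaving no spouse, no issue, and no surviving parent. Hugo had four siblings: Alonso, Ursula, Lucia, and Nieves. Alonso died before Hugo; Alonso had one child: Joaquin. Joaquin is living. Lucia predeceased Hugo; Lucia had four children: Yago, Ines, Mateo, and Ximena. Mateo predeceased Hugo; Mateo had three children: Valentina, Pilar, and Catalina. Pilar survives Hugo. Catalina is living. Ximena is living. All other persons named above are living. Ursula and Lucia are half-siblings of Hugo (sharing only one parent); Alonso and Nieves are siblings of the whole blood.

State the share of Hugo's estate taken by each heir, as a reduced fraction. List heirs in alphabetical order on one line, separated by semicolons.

Catalina 1/48; Ines 1/16; Joaquin 1/4; Nieves 1/4; Pilar 1/48; Ursula 1/4; Valentina 1/48; Ximena 1/16; Yago 1/16

No spouse, descendants, or parent survives, so the estate passes to Hugo's siblings per stirpes.
Half-blood and whole-blood siblings take equally under the stated rule.
The estate is divided into 4 equal shares of 1/4 among Alonso, Ursula, Lucia, Nieves.
Alonso predeceased; the 1/4 allotted to Alonso's branch passes to Alonso's issue by representation.
Joaquin is the sole taker at this level and receives the full 1/4.
Ursula is living and takes 1/4.
Lucia predeceased; the 1/4 allotted to Lucia's branch passes to Lucia's issue by representation.
The 1/4 is divided into 4 equal shares of 1/16 among Yago, Ines, Mateo, Ximena.
Yago is living and takes 1/16.
Ines is living and takes 1/16.
Mateo predeceased; the 1/16 allotted to Mateo's branch passes to Mateo's issue by representation.
The 1/16 is divided into 3 equal shares of 1/48 among Valentina, Pilar, Catalina.
Valentina is living and takes 1/48.
Pilar is living and takes 1/48.
Catalina is living and takes 1/48.
Ximena is living and takes 1/16.
Nieves is living and takes 1/4.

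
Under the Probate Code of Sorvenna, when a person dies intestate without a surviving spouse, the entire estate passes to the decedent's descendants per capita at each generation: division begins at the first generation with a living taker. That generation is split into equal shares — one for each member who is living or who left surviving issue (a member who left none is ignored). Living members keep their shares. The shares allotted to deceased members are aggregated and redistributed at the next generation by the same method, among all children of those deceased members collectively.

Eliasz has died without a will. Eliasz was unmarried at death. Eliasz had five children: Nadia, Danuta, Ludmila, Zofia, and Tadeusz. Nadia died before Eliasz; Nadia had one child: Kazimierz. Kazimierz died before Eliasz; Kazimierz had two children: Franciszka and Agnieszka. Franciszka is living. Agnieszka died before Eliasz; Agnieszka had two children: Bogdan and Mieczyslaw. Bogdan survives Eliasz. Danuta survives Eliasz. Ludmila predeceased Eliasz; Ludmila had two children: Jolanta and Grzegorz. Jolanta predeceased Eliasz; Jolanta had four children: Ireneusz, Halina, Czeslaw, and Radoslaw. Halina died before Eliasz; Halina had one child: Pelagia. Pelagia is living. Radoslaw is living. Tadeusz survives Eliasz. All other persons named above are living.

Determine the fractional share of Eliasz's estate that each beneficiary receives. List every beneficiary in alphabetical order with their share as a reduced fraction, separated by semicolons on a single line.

Bogdan 4/135; Czeslaw 2/45; Danuta 1/5; Franciszka 2/45; Grzegorz 2/15; Ireneusz 2/45; Mieczyslaw 4/135; Pelagia 4/135; Radoslaw 2/45; Tadeusz 1/5; Zofia 1/5

There is no surviving spouse, so the entire estate passes to Eliasz's descendants per capita at each generation.
At generation 1 (Nadia, Danuta, Ludmila, Zofia, Tadeusz) there are 5 shares of (1)/5 = 1/5 each.
Living: Danuta, Zofia, and Tadeusz — each takes 1/5.
Deceased: Nadia and Ludmila. Their combined 2/5 is pooled and carried to generation 2.
At generation 2 (Kazimierz, Jolanta, Grzegorz) there are 3 shares of (2/5)/3 = 2/15 each.
Living: Grzegorz — each takes 2/15.
Deceased: Kazimierz and Jolanta. Their combined 4/15 is pooled and carried to generation 3.
At generation 3 (Franciszka, Agnieszka, Ireneusz, Halina, Czeslaw, Radoslaw) there are 6 shares of (4/15)/6 = 2/45 each.
Living: Franciszka, Ireneusz, Czeslaw, and Radoslaw — each takes 2/45.
Deceased: Agnieszka and Halina. Their combined 4/45 is pooled and carried to generation 4.
At generation 4 (Bogdan, Mieczyslaw, Pelagia) there are 3 shares of (4/45)/3 = 4/135 each.
Living: Bogdan, Mieczyslaw, and Pelagia — each takes 4/135.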